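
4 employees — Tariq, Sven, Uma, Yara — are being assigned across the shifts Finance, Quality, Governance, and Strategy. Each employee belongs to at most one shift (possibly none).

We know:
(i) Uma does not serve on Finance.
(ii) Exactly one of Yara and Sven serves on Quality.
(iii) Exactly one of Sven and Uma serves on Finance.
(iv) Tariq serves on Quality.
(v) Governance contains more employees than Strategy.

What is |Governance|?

1

From (i): Uma ∉ Finance.
From (iv): Tariq ∈ Quality.
(iii) (exactly one): Sven ∈ Finance.
(ii) (exactly one): Yara ∈ Quality.
Suppose Uma ∈ Quality: no assignment then satisfies all the clues, so Uma ∉ Quality.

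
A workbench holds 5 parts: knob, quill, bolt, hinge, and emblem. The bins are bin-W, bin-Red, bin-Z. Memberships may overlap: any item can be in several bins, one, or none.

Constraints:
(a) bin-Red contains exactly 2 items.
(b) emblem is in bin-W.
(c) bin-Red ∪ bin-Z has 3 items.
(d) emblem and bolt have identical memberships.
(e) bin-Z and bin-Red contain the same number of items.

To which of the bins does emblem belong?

emblem: bin-W

From (b): emblem ∈ bin-W.
(d): bolt matches emblem: bolt ∈ bin-W.
Suppose emblem ∈ bin-Red: no assignment then satisfies all the clues, so emblem ∉ bin-Red.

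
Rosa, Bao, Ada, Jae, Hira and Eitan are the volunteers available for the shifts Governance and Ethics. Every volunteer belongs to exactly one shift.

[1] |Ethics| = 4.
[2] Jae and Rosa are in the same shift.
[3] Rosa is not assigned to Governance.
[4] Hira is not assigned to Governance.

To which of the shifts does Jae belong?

From (3): Rosa ∉ Governance.
From (4): Hira ∉ Governance.
(2): Jae matches Rosa: Jae ∉ Governance.
Only one shift left: Rosa ∈ Ethics.
Only one shift left: Jae ∈ Ethics.
Only one shift left: Hira ∈ Ethics.

Jae: Ethics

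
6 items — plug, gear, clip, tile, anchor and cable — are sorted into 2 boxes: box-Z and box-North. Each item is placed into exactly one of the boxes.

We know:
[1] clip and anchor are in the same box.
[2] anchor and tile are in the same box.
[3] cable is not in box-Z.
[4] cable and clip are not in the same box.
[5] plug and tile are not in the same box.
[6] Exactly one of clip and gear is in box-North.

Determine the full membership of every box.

box-Z = {anchor, clip, tile}; box-North = {cable, gear, plug}

From (3): cable ∉ box-Z.
Only one box left: cable ∈ box-North.
(4): clip ∉ box-North.
(6) (exactly one): gear ∈ box-North.
Only one box left: clip ∈ box-Z.
(1): anchor matches clip: anchor ∈ box-Z.
(2): tile matches anchor: tile ∈ box-Z.
(5): plug ∉ box-Z.
Only one box left: plug ∈ box-North.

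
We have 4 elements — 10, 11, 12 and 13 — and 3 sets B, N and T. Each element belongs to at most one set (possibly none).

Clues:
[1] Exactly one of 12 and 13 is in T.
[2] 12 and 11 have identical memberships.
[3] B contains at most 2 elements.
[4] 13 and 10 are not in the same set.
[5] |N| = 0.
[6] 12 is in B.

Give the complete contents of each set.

From (6): 12 ∈ B.
(1) (exactly one): 13 ∈ T.
(2): 11 matches 12: 11 ∈ B.
(3): B already has 2, so the rest are out.
(4): 10 ∉ T.
(5): N already has 0, so the rest are out.

B = {11, 12}; N = {}; T = {13}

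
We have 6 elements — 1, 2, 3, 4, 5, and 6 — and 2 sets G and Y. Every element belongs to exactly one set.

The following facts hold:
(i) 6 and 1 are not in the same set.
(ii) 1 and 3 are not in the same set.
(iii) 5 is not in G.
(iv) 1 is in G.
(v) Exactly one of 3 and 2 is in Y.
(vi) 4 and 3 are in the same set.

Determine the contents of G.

G = {1, 2}

From (iii): 5 ∉ G.
From (iv): 1 ∈ G.
(i): 6 ∉ G.
(ii): 3 ∉ G.
(vi): 4 matches 3: 4 ∉ G.
Only one set left: 3 ∈ Y.
Only one set left: 4 ∈ Y.
Only one set left: 5 ∈ Y.
Only one set left: 6 ∈ Y.
(v) (exactly one): 2 ∉ Y.
Only one set left: 2 ∈ G.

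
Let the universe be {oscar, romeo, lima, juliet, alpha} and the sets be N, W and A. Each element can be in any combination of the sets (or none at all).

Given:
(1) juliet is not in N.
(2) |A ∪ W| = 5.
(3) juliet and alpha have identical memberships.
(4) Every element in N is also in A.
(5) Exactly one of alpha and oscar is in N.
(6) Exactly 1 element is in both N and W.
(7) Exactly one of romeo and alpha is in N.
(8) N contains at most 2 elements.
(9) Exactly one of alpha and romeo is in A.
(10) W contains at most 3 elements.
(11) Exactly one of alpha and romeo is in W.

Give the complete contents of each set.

From (1): juliet ∉ N.
(3): alpha matches juliet: alpha ∉ N.
(5) (exactly one): oscar ∈ N.
(7) (exactly one): romeo ∈ N.
(8): N already has 2, so the rest are out.
(4) with oscar ∈ N: oscar ∈ A.
(4) with romeo ∈ N: romeo ∈ A.
(9) (exactly one): alpha ∉ A.
(3): juliet matches alpha: juliet ∉ A.
Suppose oscar ∉ W: no assignment then satisfies all the clues, so oscar ∈ W.

N = {oscar, romeo}; W = {alpha, juliet, oscar}; A = {lima, oscar, romeo}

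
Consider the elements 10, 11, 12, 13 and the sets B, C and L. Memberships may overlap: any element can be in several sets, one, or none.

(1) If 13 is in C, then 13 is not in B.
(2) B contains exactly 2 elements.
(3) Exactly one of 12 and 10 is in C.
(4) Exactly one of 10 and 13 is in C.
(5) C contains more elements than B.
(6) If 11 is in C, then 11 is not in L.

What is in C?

C = {11, 12, 13}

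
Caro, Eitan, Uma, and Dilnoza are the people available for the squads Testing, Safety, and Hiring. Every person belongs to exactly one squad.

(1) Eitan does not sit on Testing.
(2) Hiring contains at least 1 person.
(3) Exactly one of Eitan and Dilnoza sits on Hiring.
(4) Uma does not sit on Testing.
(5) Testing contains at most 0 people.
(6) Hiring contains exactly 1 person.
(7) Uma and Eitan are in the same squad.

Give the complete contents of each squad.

Testing = {}; Safety = {Caro, Eitan, Uma}; Hiring = {Dilnoza}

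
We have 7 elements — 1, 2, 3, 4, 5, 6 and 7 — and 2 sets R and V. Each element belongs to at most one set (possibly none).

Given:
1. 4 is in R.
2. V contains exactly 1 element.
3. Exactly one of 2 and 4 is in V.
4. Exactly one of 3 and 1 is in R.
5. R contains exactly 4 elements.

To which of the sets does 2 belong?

From (1): 4 ∈ R.
(3) (exactly one): 2 ∈ V.
(2): V already has 1, so the rest are out.

2: V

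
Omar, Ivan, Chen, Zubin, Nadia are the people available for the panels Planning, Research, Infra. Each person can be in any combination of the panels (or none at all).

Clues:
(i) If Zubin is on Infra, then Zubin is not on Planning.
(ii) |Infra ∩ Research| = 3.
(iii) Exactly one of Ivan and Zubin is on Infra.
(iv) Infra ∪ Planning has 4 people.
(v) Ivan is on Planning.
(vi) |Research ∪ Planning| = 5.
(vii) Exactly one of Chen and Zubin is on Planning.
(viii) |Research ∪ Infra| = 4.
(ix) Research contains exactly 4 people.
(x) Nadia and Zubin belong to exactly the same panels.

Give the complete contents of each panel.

Planning = {Chen, Ivan}; Research = {Chen, Nadia, Omar, Zubin}; Infra = {Chen, Nadia, Zubin}

From (v): Ivan ∈ Planning.
Suppose Omar ∈ Planning: no assignment then satisfies all the clues, so Omar ∉ Planning.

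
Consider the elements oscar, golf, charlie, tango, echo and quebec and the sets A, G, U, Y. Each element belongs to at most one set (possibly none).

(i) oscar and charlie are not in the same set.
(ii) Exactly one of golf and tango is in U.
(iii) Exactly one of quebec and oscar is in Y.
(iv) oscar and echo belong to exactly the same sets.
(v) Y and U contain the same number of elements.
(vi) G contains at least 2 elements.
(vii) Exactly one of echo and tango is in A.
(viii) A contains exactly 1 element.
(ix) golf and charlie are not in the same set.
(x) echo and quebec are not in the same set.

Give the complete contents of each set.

A = {tango}; G = {echo, oscar}; U = {golf}; Y = {quebec}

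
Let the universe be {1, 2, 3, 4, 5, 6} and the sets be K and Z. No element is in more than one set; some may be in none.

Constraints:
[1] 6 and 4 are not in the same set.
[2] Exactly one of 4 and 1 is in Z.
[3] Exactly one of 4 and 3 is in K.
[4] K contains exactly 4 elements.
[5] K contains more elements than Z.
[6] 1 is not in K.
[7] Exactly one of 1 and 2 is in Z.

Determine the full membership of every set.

K = {2, 3, 5, 6}; Z = {1}

From (6): 1 ∉ K.
Suppose 1 ∉ Z: no assignment then satisfies all the clues, so 1 ∈ Z.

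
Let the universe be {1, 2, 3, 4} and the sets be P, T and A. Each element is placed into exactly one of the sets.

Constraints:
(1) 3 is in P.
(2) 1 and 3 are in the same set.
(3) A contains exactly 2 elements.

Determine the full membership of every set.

From (1): 3 ∈ P.
(2): 1 matches 3: 1 ∈ P.
(3): only 2 candidates remain for A, so all are in.

P = {1, 3}; T = {}; A = {2, 4}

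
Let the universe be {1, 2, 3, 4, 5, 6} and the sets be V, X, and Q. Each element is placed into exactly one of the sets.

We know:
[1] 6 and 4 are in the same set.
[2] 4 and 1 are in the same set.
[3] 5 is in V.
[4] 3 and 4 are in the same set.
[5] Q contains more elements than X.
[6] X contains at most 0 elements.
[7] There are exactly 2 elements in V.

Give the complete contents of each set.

V = {2, 5}; X = {}; Q = {1, 3, 4, 6}

From (3): 5 ∈ V.
(6): X already has 0, so the rest are out.
Suppose 1 ∈ V: no assignment then satisfies all the clues, so 1 ∉ V.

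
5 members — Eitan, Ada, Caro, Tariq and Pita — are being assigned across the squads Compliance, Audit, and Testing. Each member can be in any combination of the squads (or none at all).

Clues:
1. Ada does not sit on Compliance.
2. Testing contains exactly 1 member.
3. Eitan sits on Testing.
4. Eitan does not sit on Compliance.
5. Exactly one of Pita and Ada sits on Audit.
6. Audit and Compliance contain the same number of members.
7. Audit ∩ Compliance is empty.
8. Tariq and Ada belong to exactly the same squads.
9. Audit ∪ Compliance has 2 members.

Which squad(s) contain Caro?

Caro: Compliance

From (1): Ada ∉ Compliance.
From (3): Eitan ∈ Testing.
From (4): Eitan ∉ Compliance.
(2): Testing already has 1, so the rest are out.
(8): Tariq matches Ada: Tariq ∉ Compliance.
Suppose Caro ∉ Compliance: no assignment then satisfies all the clues, so Caro ∈ Compliance.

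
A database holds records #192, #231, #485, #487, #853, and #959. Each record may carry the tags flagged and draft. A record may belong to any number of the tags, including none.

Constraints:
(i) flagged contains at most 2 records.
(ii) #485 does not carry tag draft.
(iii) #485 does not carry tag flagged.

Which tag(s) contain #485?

From (ii): #485 ∉ draft.
From (iii): #485 ∉ flagged.

#485: none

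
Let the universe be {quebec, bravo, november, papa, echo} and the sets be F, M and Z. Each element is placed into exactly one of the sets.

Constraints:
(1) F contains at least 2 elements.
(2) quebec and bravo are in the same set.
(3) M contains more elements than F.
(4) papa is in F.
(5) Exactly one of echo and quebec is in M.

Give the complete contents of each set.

F = {echo, papa}; M = {bravo, november, quebec}; Z = {}

From (4): papa ∈ F.
Suppose quebec ∈ F: no assignment then satisfies all the clues, so quebec ∉ F.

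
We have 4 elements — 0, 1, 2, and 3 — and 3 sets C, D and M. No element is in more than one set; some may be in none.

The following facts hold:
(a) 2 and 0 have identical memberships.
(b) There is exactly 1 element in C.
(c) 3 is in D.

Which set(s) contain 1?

From (c): 3 ∈ D.
Suppose 1 ∉ C: no assignment then satisfies all the clues, so 1 ∈ C.

1: C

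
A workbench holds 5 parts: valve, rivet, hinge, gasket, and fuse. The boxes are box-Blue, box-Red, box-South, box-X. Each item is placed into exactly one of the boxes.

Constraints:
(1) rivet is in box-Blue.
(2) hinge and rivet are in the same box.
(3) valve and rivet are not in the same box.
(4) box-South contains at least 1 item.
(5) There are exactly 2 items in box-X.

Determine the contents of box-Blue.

box-Blue = {hinge, rivet}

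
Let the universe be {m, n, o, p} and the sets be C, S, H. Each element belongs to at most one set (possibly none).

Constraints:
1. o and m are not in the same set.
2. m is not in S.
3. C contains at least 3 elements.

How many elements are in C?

3

From (2): m ∉ S.
Suppose n ∉ C: no assignment then satisfies all the clues, so n ∈ C.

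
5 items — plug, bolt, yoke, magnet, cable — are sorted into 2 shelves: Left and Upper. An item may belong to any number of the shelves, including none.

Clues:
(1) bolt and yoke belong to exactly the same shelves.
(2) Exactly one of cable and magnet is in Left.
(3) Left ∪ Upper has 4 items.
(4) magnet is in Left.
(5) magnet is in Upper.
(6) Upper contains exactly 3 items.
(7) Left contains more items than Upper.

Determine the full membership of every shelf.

Left = {bolt, magnet, plug, yoke}; Upper = {bolt, magnet, yoke}

From (4): magnet ∈ Left.
From (5): magnet ∈ Upper.
(2) (exactly one): cable ∉ Left.
Suppose plug ∉ Left: no assignment then satisfies all the clues, so plug ∈ Left.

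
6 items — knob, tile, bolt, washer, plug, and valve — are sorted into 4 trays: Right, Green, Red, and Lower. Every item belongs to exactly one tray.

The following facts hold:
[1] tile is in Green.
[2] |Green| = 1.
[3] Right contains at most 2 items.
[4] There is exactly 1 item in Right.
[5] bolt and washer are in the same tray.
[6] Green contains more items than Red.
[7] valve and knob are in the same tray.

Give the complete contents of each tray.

Right = {plug}; Green = {tile}; Red = {}; Lower = {bolt, knob, valve, washer}

From (1): tile ∈ Green.
(2): Green already has 1, so the rest are out.
Suppose knob ∈ Right: no assignment then satisfies all the clues, so knob ∉ Right.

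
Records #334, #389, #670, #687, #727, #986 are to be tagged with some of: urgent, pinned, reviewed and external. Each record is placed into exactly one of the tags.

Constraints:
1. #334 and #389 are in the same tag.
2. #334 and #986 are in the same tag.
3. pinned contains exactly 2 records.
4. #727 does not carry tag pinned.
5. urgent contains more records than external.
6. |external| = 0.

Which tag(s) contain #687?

#687: pinned

From (4): #727 ∉ pinned.
(6): external already has 0, so the rest are out.
Suppose #687 ∈ urgent: no assignment then satisfies all the clues, so #687 ∉ urgent.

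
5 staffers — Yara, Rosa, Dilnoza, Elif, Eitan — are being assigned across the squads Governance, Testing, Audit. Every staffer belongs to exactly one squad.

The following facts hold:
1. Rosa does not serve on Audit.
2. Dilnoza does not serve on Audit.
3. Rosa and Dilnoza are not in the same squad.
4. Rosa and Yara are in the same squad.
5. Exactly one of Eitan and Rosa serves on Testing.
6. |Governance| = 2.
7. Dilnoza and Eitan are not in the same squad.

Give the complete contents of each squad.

Governance = {Dilnoza, Elif}; Testing = {Rosa, Yara}; Audit = {Eitan}

From (1): Rosa ∉ Audit.
From (2): Dilnoza ∉ Audit.
(4): Yara matches Rosa: Yara ∉ Audit.
Suppose Yara ∈ Governance: no assignment then satisfies all the clues, so Yara ∉ Governance.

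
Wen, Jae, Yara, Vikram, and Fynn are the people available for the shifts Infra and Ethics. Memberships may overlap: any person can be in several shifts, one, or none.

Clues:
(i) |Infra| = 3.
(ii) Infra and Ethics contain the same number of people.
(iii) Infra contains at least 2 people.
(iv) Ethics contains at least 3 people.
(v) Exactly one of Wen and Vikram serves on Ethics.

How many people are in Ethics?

3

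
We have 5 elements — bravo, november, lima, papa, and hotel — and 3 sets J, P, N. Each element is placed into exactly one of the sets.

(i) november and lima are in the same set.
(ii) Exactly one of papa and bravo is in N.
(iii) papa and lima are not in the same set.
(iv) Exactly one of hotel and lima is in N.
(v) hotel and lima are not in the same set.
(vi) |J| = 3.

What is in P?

P = {}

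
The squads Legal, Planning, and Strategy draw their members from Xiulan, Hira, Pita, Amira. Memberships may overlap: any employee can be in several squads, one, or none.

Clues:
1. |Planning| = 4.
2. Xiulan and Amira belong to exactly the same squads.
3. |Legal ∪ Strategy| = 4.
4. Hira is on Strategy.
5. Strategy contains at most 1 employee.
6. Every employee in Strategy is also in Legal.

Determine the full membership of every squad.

Legal = {Amira, Hira, Pita, Xiulan}; Planning = {Amira, Hira, Pita, Xiulan}; Strategy = {Hira}

From (4): Hira ∈ Strategy.
(1): only 4 candidates remain for Planning, so all are in.
(5): Strategy already has 1, so the rest are out.
(6) with Hira ∈ Strategy: Hira ∈ Legal.
Suppose Xiulan ∉ Legal: no assignment then satisfies all the clues, so Xiulan ∈ Legal.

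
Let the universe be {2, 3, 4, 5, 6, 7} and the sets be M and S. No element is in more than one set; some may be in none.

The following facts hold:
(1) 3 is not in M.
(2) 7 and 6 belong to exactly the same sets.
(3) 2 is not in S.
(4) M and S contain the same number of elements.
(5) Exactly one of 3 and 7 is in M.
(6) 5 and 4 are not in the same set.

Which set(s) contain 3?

3: S

From (1): 3 ∉ M.
From (3): 2 ∉ S.
(5) (exactly one): 7 ∈ M.
(2): 6 matches 7: 6 ∈ M.
Suppose 3 ∉ S: no assignment then satisfies all the clues, so 3 ∈ S.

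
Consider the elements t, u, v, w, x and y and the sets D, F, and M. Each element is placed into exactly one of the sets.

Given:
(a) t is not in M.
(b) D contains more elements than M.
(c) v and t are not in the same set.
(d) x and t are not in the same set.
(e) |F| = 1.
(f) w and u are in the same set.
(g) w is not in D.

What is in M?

M = {u, w}

From (a): t ∉ M.
From (g): w ∉ D.
(f): u matches w: u ∉ D.
Suppose u ∉ M: no assignment then satisfies all the clues, so u ∈ M.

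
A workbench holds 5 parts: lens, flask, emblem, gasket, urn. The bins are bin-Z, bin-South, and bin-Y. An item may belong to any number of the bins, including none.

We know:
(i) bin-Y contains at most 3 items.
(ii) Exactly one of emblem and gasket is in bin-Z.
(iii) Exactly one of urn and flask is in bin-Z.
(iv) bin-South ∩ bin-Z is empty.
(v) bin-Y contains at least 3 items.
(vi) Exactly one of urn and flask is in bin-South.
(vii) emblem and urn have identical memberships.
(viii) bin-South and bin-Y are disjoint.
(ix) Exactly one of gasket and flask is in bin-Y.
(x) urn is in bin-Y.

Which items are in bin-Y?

From (x): urn ∈ bin-Y.
(vii): emblem matches urn: emblem ∈ bin-Y.
(viii) (disjoint): emblem ∉ bin-South.
(viii) (disjoint): urn ∉ bin-South.
(vi) (exactly one): flask ∈ bin-South.
(viii) (disjoint): flask ∉ bin-Y.
(ix) (exactly one): gasket ∈ bin-Y.
(i): bin-Y already has 3, so the rest are out.
(iv) (disjoint): flask ∉ bin-Z.
(viii) (disjoint): gasket ∉ bin-South.
(iii) (exactly one): urn ∈ bin-Z.
(ii) (exactly one): gasket ∉ bin-Z.

bin-Y = {emblem, gasket, urn}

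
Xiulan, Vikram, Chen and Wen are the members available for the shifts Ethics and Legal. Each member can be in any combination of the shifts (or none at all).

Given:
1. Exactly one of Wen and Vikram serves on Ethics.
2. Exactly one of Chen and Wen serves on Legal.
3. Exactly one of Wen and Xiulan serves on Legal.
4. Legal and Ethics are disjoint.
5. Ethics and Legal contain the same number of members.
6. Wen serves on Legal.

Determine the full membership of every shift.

Ethics = {Vikram}; Legal = {Wen}

From (6): Wen ∈ Legal.
(2) (exactly one): Chen ∉ Legal.
(3) (exactly one): Xiulan ∉ Legal.
(4) (disjoint): Wen ∉ Ethics.
(1) (exactly one): Vikram ∈ Ethics.
(4) (disjoint): Vikram ∉ Legal.
Suppose Xiulan ∈ Ethics: no assignment then satisfies all the clues, so Xiulan ∉ Ethics.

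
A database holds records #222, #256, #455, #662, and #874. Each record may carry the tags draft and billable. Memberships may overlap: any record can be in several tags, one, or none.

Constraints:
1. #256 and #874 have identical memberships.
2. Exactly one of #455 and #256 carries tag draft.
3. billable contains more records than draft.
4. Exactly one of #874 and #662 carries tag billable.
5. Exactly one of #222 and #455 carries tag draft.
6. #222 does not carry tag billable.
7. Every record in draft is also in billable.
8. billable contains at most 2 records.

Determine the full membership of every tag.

From (6): #222 ∉ billable.
(7) contrapositive: #222 ∉ draft.
(5) (exactly one): #455 ∈ draft.
(7) with #455 ∈ draft: #455 ∈ billable.
(2) (exactly one): #256 ∉ draft.
(1): #874 matches #256: #874 ∉ draft.
Suppose #256 ∈ billable: no assignment then satisfies all the clues, so #256 ∉ billable.

draft = {#455}; billable = {#455, #662}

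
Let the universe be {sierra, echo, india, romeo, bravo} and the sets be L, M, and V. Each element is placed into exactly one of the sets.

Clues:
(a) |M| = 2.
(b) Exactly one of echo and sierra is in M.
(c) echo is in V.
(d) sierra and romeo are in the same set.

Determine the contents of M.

From (c): echo ∈ V.
(b) (exactly one): sierra ∈ M.
(d): romeo matches sierra: romeo ∉ L.
(d): romeo matches sierra: romeo ∈ M.
(a): M already has 2, so the rest are out.

M = {romeo, sierra}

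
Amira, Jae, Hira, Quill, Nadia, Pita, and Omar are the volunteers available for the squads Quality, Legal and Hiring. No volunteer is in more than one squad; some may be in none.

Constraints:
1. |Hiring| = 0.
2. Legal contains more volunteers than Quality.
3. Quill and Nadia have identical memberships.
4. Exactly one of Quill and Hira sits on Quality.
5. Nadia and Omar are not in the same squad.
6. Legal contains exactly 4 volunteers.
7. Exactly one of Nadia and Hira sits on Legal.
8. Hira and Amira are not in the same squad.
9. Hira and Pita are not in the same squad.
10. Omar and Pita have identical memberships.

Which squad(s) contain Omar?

Omar: none

(1): Hiring already has 0, so the rest are out.
Suppose Omar ∈ Quality: no assignment then satisfies all the clues, so Omar ∉ Quality.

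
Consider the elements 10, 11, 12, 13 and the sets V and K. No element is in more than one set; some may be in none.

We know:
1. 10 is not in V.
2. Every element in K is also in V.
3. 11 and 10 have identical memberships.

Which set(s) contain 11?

11: none

From (1): 10 ∉ V.
(2) contrapositive: 10 ∉ K.
(3): 11 matches 10: 11 ∉ V.
(3): 11 matches 10: 11 ∉ K.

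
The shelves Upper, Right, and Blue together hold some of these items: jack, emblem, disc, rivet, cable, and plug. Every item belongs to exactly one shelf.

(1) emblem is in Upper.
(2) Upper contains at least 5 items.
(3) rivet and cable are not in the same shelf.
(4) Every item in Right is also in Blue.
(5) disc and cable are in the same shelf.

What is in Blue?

Blue = {rivet}

From (1): emblem ∈ Upper.
Suppose jack ∈ Blue: no assignment then satisfies all the clues, so jack ∉ Blue.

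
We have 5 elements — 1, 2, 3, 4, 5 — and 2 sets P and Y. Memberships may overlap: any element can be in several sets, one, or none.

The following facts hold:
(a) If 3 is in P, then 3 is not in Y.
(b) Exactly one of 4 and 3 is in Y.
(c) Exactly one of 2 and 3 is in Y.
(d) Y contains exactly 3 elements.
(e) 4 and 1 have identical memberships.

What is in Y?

Y = {1, 2, 4}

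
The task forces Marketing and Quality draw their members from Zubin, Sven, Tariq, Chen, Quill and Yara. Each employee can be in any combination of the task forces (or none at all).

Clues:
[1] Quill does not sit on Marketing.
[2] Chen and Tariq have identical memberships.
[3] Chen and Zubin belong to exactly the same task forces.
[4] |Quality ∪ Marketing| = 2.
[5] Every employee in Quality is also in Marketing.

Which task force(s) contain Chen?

Chen: none

From (1): Quill ∉ Marketing.
(5) contrapositive: Quill ∉ Quality.
Suppose Chen ∈ Marketing: no assignment then satisfies all the clues, so Chen ∉ Marketing.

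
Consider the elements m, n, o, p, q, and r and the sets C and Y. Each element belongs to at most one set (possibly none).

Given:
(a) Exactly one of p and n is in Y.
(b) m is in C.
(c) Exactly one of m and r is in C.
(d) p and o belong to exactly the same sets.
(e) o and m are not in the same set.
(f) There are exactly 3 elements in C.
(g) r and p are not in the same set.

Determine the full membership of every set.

C = {m, n, q}; Y = {o, p}

From (b): m ∈ C.
(c) (exactly one): r ∉ C.
(e): o ∉ C.
(d): p matches o: p ∉ C.
(f): only 3 candidates remain for C, so all are in.
(a) (exactly one): p ∈ Y.
(d): o matches p: o ∈ Y.
(g): r ∉ Y.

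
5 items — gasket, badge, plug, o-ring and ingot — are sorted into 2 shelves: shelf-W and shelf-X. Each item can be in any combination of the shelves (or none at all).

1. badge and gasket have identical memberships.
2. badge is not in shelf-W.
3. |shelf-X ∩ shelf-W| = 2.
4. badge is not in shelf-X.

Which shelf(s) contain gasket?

From (2): badge ∉ shelf-W.
From (4): badge ∉ shelf-X.
(1): gasket matches badge: gasket ∉ shelf-W.
(1): gasket matches badge: gasket ∉ shelf-X.

gasket: none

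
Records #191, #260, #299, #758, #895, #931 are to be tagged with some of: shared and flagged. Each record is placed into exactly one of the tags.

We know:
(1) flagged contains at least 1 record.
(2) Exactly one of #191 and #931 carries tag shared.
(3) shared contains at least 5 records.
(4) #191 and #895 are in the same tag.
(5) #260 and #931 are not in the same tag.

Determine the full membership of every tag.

shared = {#191, #260, #299, #758, #895}; flagged = {#931}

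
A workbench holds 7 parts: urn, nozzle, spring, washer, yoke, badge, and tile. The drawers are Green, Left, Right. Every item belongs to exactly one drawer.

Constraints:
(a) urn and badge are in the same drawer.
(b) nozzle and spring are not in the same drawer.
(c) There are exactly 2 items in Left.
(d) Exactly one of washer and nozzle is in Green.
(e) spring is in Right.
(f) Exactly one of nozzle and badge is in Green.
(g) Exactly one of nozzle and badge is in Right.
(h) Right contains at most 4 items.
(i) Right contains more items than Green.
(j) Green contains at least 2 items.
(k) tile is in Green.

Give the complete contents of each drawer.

Green = {nozzle, tile}; Left = {washer, yoke}; Right = {badge, spring, urn}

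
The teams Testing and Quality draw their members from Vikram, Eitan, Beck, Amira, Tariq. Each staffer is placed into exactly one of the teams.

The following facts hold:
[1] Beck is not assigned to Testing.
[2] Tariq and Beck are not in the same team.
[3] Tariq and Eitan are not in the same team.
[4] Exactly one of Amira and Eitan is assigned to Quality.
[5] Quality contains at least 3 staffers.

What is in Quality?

Quality = {Beck, Eitan, Vikram}

From (1): Beck ∉ Testing.
Only one team left: Beck ∈ Quality.
(2): Tariq ∉ Quality.
Only one team left: Tariq ∈ Testing.
(3): Eitan ∉ Testing.
Only one team left: Eitan ∈ Quality.
(4) (exactly one): Amira ∉ Quality.
(5): only 3 candidates remain for Quality, so all are in.
Only one team left: Amira ∈ Testing.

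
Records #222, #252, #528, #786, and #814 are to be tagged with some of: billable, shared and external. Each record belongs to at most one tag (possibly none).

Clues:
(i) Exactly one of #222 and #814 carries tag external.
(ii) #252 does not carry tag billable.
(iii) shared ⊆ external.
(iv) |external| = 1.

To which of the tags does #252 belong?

#252: none

From (ii): #252 ∉ billable.
Suppose #252 ∈ shared: no assignment then satisfies all the clues, so #252 ∉ shared.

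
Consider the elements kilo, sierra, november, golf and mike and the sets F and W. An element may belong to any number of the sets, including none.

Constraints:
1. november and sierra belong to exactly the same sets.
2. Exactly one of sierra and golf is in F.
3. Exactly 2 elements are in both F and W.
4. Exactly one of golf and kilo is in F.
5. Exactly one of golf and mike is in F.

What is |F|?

4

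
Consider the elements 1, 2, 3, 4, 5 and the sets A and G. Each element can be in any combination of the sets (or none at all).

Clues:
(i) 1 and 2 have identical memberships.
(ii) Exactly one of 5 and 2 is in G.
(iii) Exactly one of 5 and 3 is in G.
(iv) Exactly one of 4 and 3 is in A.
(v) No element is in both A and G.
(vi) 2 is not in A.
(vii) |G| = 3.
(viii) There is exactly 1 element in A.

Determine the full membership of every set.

A = {4}; G = {1, 2, 3}

From (vi): 2 ∉ A.
(i): 1 matches 2: 1 ∉ A.
Suppose 1 ∉ G: no assignment then satisfies all the clues, so 1 ∈ G.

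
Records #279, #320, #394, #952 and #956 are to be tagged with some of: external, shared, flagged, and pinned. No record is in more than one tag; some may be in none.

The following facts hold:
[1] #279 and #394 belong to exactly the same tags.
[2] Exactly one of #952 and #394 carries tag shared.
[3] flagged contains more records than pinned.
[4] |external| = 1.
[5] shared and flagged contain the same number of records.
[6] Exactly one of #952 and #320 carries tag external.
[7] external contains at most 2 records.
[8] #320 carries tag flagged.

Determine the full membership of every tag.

external = {#952}; shared = {#279, #394}; flagged = {#320, #956}; pinned = {}

From (8): #320 ∈ flagged.
(6) (exactly one): #952 ∈ external.
(2) (exactly one): #394 ∈ shared.
(4): external already has 1, so the rest are out.
(1): #279 matches #394: #279 ∈ shared.
Suppose #956 ∈ shared: no assignment then satisfies all the clues, so #956 ∉ shared.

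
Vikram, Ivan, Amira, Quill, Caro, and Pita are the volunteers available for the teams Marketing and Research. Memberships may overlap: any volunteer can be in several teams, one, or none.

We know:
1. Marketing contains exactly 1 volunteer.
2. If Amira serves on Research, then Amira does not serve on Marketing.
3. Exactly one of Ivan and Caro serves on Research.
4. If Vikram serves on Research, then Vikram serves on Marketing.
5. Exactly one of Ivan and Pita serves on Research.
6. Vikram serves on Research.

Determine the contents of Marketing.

From (6): Vikram ∈ Research.
(4): Vikram ∈ Marketing.
(1): Marketing already has 1, so the rest are out.

Marketing = {Vikram}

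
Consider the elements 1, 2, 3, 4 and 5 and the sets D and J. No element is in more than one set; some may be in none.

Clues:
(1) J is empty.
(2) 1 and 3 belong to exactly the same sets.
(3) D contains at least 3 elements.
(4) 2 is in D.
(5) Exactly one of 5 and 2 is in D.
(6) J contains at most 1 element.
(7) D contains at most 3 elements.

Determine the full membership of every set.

D = {1, 2, 3}; J = {}

From (4): 2 ∈ D.
(1): J already has 0, so the rest are out.
(5) (exactly one): 5 ∉ D.
Suppose 1 ∉ D: no assignment then satisfies all the clues, so 1 ∈ D.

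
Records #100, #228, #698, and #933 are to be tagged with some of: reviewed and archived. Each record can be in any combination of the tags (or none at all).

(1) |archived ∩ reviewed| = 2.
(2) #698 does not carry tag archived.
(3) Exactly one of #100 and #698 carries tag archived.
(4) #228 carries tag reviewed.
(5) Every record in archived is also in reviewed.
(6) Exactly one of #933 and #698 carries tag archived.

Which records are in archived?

archived = {#100, #933}

From (2): #698 ∉ archived.
From (4): #228 ∈ reviewed.
(3) (exactly one): #100 ∈ archived.
(5) with #100 ∈ archived: #100 ∈ reviewed.
(6) (exactly one): #933 ∈ archived.
(5) with #933 ∈ archived: #933 ∈ reviewed.
Suppose #228 ∈ archived: no assignment then satisfies all the clues, so #228 ∉ archived.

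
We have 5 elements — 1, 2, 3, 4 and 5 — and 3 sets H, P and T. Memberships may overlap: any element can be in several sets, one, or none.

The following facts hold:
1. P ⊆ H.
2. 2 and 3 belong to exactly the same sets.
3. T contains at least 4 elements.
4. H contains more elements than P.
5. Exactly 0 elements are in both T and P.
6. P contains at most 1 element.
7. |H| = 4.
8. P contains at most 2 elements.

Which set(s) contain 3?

3: H, T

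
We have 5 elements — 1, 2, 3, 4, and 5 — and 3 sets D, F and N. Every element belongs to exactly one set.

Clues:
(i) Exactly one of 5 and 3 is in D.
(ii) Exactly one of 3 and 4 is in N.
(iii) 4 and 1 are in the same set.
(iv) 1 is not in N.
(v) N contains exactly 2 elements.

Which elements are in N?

N = {2, 3}

From (iv): 1 ∉ N.
(iii): 4 matches 1: 4 ∉ N.
(ii) (exactly one): 3 ∈ N.
(i) (exactly one): 5 ∈ D.
(v): only 2 candidates remain for N, so all are in.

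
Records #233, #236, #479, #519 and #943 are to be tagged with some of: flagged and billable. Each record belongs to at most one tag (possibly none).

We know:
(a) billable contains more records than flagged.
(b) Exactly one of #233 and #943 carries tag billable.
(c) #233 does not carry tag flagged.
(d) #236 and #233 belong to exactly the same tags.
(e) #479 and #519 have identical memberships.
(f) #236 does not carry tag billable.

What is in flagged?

flagged = {}

From (c): #233 ∉ flagged.
From (f): #236 ∉ billable.
(d): #236 matches #233: #236 ∉ flagged.
(d): #233 matches #236: #233 ∉ billable.
(b) (exactly one): #943 ∈ billable.
Suppose #479 ∈ flagged: no assignment then satisfies all the clues, so #479 ∉ flagged.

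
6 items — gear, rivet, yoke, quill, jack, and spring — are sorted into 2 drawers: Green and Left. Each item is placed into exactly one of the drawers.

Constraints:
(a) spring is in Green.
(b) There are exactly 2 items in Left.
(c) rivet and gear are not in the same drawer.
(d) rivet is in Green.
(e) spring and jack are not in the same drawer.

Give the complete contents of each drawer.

From (a): spring ∈ Green.
From (d): rivet ∈ Green.
(c): gear ∉ Green.
(e): jack ∉ Green.
Only one drawer left: gear ∈ Left.
Only one drawer left: jack ∈ Left.
(b): Left already has 2, so the rest are out.
Only one drawer left: yoke ∈ Green.
Only one drawer left: quill ∈ Green.

Green = {quill, rivet, spring, yoke}; Left = {gear, jack}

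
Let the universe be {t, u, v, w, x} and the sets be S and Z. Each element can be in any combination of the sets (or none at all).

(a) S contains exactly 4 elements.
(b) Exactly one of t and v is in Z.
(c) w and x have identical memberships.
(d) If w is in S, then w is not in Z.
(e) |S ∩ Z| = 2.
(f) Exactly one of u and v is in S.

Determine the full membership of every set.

S = {t, u, w, x}; Z = {t, u}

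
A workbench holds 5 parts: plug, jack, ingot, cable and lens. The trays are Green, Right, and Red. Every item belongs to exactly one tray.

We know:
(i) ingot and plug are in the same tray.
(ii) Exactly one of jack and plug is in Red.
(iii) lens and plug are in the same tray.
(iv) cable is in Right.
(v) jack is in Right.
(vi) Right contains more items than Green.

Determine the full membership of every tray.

Green = {}; Right = {cable, jack}; Red = {ingot, lens, plug}

From (iv): cable ∈ Right.
From (v): jack ∈ Right.
(ii) (exactly one): plug ∈ Red.
(iii): lens matches plug: lens ∉ Green.
(iii): lens matches plug: lens ∉ Right.
(iii): lens matches plug: lens ∈ Red.
(i): ingot matches plug: ingot ∉ Green.
(i): ingot matches plug: ingot ∉ Right.
(i): ingot matches plug: ingot ∈ Red.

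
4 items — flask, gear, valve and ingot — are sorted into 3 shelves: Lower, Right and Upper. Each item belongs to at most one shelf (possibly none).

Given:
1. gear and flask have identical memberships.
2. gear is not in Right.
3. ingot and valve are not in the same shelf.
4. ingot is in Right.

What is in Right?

Right = {ingot}

From (2): gear ∉ Right.
From (4): ingot ∈ Right.
(1): flask matches gear: flask ∉ Right.
(3): valve ∉ Right.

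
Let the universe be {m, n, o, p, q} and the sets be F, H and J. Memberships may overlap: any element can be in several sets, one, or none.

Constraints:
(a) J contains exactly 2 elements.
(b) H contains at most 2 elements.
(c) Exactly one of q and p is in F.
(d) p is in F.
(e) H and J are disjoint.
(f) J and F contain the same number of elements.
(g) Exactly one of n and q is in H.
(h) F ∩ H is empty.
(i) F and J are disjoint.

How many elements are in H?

From (d): p ∈ F.
(c) (exactly one): q ∉ F.
(h) (disjoint): p ∉ H.
(i) (disjoint): p ∉ J.
Suppose m ∈ H: no assignment then satisfies all the clues, so m ∉ H.

1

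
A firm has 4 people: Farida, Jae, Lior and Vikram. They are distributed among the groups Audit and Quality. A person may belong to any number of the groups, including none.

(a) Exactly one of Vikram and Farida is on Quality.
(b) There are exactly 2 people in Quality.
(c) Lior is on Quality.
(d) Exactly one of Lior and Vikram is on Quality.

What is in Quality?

Quality = {Farida, Lior}

From (c): Lior ∈ Quality.
(d) (exactly one): Vikram ∉ Quality.
(a) (exactly one): Farida ∈ Quality.
(b): Quality already has 2, so the rest are out.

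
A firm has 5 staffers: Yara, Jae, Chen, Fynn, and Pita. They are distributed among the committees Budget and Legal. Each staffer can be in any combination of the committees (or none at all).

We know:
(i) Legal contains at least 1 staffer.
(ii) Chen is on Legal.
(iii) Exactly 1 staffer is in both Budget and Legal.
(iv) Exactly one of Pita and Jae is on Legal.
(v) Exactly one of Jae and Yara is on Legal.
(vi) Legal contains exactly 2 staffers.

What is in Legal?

Legal = {Chen, Jae}

From (ii): Chen ∈ Legal.
Suppose Yara ∈ Legal: no assignment then satisfies all the clues, so Yara ∉ Legal.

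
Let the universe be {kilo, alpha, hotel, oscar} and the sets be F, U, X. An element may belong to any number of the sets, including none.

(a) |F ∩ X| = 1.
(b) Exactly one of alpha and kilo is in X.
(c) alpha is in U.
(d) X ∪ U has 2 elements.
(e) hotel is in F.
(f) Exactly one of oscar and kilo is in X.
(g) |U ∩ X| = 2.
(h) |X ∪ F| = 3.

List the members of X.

X = {alpha, oscar}

From (c): alpha ∈ U.
From (e): hotel ∈ F.
Suppose kilo ∈ X: no assignment then satisfies all the clues, so kilo ∉ X.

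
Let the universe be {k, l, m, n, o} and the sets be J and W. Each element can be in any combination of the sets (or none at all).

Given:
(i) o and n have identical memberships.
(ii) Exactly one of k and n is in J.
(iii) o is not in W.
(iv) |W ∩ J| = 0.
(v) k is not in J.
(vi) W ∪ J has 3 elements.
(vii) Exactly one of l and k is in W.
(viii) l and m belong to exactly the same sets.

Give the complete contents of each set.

J = {n, o}; W = {k}

From (iii): o ∉ W.
From (v): k ∉ J.
(i): n matches o: n ∉ W.
(ii) (exactly one): n ∈ J.
(i): o matches n: o ∈ J.
Suppose k ∉ W: no assignment then satisfies all the clues, so k ∈ W.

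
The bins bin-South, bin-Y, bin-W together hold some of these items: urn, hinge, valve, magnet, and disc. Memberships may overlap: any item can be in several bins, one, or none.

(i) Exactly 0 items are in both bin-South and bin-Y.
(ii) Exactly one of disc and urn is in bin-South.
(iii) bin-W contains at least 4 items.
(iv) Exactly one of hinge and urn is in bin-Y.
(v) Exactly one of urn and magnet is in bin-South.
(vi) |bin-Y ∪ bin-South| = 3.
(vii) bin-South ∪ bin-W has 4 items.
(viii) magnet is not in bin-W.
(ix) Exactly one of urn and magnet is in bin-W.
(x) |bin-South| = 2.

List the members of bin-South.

bin-South = {urn, valve}

From (viii): magnet ∉ bin-W.
(iii): only 4 candidates remain for bin-W, so all are in.
Suppose urn ∉ bin-South: no assignment then satisfies all the clues, so urn ∈ bin-South.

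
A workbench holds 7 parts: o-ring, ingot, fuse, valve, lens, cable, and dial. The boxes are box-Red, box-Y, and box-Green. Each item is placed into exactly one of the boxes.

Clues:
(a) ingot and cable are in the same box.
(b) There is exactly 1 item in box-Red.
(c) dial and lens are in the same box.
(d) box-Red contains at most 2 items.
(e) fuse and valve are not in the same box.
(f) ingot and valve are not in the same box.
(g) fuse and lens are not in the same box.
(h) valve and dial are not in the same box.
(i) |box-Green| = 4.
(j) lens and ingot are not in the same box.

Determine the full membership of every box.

box-Red = {valve}; box-Y = {dial, lens}; box-Green = {cable, fuse, ingot, o-ring}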